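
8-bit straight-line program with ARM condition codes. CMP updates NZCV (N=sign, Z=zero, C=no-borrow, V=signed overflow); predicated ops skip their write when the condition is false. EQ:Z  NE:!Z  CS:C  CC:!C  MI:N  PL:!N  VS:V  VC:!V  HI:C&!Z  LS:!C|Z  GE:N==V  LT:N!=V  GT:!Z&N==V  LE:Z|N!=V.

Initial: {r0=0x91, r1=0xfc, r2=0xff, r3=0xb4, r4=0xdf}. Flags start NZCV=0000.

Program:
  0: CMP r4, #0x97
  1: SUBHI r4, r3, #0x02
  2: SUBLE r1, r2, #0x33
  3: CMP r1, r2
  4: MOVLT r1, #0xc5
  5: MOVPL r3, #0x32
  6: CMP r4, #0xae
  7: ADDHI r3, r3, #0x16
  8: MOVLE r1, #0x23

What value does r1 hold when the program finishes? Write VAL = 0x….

VAL = 0xc5

[0] flags=0010 → (cmp)
[1] flags=0010 HI?T → r4=0xb2
[2] flags=0010 LE?F → skip
[3] flags=1000 → (cmp)
[4] flags=1000 LT?T → r1=0xc5
[5] flags=1000 PL?F → skip
[6] flags=0010 → (cmp)
[7] flags=0010 HI?T → r3=0xca
[8] flags=0010 LE?F → skip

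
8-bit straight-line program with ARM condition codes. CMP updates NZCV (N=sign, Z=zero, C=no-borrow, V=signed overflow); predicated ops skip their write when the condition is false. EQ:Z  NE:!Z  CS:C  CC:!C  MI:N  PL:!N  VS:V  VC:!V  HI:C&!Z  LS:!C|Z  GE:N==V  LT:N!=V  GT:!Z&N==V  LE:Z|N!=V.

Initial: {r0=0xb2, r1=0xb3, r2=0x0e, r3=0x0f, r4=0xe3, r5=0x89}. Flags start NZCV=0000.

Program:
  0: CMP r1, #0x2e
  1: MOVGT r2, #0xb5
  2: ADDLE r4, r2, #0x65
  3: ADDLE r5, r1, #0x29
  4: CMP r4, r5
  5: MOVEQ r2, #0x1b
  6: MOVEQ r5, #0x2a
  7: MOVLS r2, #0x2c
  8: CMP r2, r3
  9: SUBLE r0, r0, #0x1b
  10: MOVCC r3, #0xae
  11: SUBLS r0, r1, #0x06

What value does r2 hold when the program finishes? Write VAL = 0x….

0: ✓ CMP  NZCV=1010
1: · MOVGT
2: ✓ ADDLE  r4←0x73
3: ✓ ADDLE  r5←0xdc
4: ✓ CMP  NZCV=1001
5: · MOVEQ
6: · MOVEQ
7: ✓ MOVLS  r2←0x2c
8: ✓ CMP  NZCV=0010
9: · SUBLE
10: · MOVCC
11: · SUBLS

VAL = 0x2c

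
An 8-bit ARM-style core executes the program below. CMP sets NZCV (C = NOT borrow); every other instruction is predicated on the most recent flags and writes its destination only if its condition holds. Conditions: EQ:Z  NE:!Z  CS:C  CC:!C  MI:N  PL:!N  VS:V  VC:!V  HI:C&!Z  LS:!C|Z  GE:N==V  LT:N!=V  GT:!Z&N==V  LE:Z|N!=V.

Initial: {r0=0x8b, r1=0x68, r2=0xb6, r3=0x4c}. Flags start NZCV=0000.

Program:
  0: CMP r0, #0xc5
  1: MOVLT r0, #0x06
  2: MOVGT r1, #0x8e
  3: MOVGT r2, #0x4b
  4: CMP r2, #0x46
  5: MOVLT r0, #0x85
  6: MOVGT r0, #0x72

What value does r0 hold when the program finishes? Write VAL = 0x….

[0] flags=1000 → (cmp)
[1] flags=1000 LT?T → r0=0x06
[2] flags=1000 GT?F → skip
[3] flags=1000 GT?F → skip
[4] flags=0011 → (cmp)
[5] flags=0011 LT?T → r0=0x85
[6] flags=0011 GT?F → skip

VAL = 0x85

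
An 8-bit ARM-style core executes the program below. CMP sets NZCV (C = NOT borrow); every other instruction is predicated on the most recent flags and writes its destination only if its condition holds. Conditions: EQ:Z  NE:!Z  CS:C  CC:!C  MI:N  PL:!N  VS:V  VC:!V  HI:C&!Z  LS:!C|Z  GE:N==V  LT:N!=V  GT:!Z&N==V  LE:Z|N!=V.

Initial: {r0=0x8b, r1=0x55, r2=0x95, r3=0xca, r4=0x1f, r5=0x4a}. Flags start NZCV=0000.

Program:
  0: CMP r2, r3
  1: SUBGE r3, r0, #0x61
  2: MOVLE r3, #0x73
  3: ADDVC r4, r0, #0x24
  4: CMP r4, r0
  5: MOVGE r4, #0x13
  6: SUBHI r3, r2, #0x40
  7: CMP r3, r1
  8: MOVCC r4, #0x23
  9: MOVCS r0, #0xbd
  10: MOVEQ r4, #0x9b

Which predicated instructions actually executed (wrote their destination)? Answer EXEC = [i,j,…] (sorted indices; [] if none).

EXEC = [2,3,5,6,9,10]

0: ✓ CMP  NZCV=1000
1: · SUBGE
2: ✓ MOVLE  r3←0x73
3: ✓ ADDVC  r4←0xaf
4: ✓ CMP  NZCV=0010
5: ✓ MOVGE  r4←0x13
6: ✓ SUBHI  r3←0x55
7: ✓ CMP  NZCV=0110
8: · MOVCC
9: ✓ MOVCS  r0←0xbd
10: ✓ MOVEQ  r4←0x9b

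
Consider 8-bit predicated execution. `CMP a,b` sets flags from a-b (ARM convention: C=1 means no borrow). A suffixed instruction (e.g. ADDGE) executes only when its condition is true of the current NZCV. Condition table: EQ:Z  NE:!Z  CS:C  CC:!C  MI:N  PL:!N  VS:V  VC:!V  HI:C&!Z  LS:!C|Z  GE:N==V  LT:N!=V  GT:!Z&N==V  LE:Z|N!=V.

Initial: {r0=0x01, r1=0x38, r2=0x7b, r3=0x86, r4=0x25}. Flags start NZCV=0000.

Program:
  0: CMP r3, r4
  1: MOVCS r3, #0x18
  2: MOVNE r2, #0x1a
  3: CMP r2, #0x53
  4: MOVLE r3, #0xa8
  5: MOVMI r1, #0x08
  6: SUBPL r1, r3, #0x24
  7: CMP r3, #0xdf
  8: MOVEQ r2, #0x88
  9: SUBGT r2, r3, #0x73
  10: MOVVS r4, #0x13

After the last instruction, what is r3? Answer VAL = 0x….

0: ✓ CMP  NZCV=0011
1: ✓ MOVCS  r3←0x18
2: ✓ MOVNE  r2←0x1a
3: ✓ CMP  NZCV=1000
4: ✓ MOVLE  r3←0xa8
5: ✓ MOVMI  r1←0x08
6: · SUBPL
7: ✓ CMP  NZCV=1000
8: · MOVEQ
9: · SUBGT
10: · MOVVS

VAL = 0xa8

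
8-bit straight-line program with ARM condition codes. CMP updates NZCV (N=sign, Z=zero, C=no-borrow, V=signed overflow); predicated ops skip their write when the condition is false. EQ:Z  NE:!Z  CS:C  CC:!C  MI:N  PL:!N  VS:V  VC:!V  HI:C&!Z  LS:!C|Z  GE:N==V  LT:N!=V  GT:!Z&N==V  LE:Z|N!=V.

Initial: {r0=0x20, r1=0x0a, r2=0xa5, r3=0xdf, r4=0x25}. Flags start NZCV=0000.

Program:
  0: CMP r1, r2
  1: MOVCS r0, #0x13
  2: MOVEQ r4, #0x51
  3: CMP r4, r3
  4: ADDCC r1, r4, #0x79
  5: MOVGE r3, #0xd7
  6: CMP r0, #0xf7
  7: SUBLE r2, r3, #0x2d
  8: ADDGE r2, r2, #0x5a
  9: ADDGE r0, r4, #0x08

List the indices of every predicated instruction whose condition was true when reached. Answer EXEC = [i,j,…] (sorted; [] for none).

EXEC = [4,5,8,9]

0: ✓ CMP  NZCV=0000
1: · MOVCS
2: · MOVEQ
3: ✓ CMP  NZCV=0000
4: ✓ ADDCC  r1←0x9e
5: ✓ MOVGE  r3←0xd7
6: ✓ CMP  NZCV=0000
7: · SUBLE
8: ✓ ADDGE  r2←0xff
9: ✓ ADDGE  r0←0x2d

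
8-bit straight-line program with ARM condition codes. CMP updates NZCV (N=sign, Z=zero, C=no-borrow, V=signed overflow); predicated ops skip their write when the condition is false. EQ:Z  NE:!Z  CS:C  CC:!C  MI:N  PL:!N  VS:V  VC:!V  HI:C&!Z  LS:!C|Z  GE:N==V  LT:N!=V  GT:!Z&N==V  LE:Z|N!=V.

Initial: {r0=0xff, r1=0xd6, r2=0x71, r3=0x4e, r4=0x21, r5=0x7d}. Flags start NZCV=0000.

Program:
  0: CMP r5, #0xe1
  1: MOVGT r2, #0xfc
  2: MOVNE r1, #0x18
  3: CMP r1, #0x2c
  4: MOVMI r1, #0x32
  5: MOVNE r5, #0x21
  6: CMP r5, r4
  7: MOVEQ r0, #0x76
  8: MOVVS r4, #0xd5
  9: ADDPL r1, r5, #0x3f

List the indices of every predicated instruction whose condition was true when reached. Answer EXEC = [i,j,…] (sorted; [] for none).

[0] flags=1001 → (cmp)
[1] flags=1001 GT?T → r2=0xfc
[2] flags=1001 NE?T → r1=0x18
[3] flags=1000 → (cmp)
[4] flags=1000 MI?T → r1=0x32
[5] flags=1000 NE?T → r5=0x21
[6] flags=0110 → (cmp)
[7] flags=0110 EQ?T → r0=0x76
[8] flags=0110 VS?F → skip
[9] flags=0110 PL?T → r1=0x60

EXEC = [1,2,4,5,7,9]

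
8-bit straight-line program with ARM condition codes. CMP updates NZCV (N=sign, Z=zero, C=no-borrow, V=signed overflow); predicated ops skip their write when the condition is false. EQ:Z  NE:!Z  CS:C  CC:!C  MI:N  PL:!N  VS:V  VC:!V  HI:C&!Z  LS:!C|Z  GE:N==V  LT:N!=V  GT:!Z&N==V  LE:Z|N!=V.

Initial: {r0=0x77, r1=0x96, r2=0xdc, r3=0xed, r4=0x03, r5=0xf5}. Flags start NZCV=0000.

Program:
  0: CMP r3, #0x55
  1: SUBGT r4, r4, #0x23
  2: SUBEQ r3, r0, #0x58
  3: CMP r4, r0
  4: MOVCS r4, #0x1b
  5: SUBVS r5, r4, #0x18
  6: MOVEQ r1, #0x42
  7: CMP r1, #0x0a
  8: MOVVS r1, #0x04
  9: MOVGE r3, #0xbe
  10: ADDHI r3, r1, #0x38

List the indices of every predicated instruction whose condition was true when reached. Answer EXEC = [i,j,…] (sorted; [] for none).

[0] flags=1010 → (cmp)
[1] flags=1010 GT?F → skip
[2] flags=1010 EQ?F → skip
[3] flags=1000 → (cmp)
[4] flags=1000 CS?F → skip
[5] flags=1000 VS?F → skip
[6] flags=1000 EQ?F → skip
[7] flags=1010 → (cmp)
[8] flags=1010 VS?F → skip
[9] flags=1010 GE?F → skip
[10] flags=1010 HI?T → r3=0xce

EXEC = [10]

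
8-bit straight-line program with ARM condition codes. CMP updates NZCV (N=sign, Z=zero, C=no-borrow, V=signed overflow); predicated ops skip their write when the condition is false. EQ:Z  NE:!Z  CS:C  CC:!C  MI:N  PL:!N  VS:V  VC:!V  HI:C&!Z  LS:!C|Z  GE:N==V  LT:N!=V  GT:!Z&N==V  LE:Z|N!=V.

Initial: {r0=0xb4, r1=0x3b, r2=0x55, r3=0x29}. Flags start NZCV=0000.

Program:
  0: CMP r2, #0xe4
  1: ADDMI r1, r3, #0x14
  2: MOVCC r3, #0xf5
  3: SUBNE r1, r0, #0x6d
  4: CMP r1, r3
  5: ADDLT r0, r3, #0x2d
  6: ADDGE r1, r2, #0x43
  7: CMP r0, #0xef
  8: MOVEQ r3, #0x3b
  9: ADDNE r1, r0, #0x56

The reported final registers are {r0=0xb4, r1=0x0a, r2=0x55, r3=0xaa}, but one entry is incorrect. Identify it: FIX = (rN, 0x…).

[0] flags=0000 → (cmp)
[1] flags=0000 MI?F → skip
[2] flags=0000 CC?T → r3=0xf5
[3] flags=0000 NE?T → r1=0x47
[4] flags=0000 → (cmp)
[5] flags=0000 LT?F → skip
[6] flags=0000 GE?T → r1=0x98
[7] flags=1000 → (cmp)
[8] flags=1000 EQ?F → skip
[9] flags=1000 NE?T → r1=0x0a

FIX = (r3, 0xf5)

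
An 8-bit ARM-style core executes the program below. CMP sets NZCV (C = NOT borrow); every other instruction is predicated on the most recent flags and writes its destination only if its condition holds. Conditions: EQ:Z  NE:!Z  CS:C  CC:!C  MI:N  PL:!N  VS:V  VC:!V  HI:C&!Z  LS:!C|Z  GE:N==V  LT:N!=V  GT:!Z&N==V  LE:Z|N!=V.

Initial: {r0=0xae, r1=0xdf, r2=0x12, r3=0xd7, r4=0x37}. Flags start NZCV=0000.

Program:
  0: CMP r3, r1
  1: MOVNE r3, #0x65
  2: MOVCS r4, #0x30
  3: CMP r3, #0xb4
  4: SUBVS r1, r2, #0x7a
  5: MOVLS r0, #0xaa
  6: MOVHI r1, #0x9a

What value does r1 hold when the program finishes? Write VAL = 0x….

[0] flags=1000 → (cmp)
[1] flags=1000 NE?T → r3=0x65
[2] flags=1000 CS?F → skip
[3] flags=1001 → (cmp)
[4] flags=1001 VS?T → r1=0x98
[5] flags=1001 LS?T → r0=0xaa
[6] flags=1001 HI?F → skip

VAL = 0x98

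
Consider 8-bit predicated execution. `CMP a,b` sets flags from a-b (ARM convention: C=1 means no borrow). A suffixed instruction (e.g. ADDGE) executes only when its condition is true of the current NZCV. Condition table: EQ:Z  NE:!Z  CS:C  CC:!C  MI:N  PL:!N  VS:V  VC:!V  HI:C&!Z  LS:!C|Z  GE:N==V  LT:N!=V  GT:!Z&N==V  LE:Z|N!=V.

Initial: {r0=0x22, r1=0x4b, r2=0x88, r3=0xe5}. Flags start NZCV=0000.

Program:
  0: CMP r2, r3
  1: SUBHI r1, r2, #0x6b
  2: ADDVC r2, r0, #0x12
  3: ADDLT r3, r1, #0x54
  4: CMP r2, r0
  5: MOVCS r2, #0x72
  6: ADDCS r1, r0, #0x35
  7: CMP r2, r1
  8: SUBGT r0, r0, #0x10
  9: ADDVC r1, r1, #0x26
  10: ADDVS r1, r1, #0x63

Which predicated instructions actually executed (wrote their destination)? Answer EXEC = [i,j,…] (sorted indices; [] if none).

0: ✓ CMP  NZCV=1000
1: · SUBHI
2: ✓ ADDVC  r2←0x34
3: ✓ ADDLT  r3←0x9f
4: ✓ CMP  NZCV=0010
5: ✓ MOVCS  r2←0x72
6: ✓ ADDCS  r1←0x57
7: ✓ CMP  NZCV=0010
8: ✓ SUBGT  r0←0x12
9: ✓ ADDVC  r1←0x7d
10: · ADDVS

EXEC = [2,3,5,6,8,9]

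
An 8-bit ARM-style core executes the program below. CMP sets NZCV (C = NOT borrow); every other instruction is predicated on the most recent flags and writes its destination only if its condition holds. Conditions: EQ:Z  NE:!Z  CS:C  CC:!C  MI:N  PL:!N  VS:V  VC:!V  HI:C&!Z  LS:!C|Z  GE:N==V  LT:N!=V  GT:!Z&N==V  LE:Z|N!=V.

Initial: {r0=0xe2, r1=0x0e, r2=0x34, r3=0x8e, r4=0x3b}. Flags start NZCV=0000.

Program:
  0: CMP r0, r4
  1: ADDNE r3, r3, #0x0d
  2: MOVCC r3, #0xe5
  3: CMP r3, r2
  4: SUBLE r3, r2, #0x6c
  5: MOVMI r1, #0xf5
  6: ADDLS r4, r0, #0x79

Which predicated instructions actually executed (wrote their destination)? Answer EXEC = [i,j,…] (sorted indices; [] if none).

EXEC = [1,4]

[0] flags=1010 → (cmp)
[1] flags=1010 NE?T → r3=0x9b
[2] flags=1010 CC?F → skip
[3] flags=0011 → (cmp)
[4] flags=0011 LE?T → r3=0xc8
[5] flags=0011 MI?F → skip
[6] flags=0011 LS?F → skip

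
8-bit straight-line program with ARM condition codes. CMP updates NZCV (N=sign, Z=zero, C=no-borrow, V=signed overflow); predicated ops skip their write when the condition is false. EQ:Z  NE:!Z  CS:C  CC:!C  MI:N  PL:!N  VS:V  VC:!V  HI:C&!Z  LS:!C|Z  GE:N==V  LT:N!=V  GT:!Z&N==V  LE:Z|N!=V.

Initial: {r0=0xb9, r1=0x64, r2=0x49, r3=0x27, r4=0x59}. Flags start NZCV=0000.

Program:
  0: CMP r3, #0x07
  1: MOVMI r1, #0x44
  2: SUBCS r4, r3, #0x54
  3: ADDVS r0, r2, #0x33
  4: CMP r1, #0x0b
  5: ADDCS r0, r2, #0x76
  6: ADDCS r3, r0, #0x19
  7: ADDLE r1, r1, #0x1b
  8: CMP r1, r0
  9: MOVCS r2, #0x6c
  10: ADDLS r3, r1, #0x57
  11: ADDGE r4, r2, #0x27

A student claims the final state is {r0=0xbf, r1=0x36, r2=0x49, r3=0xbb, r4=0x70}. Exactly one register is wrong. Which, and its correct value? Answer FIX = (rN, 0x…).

FIX = (r1, 0x64)

[0] flags=0010 → (cmp)
[1] flags=0010 MI?F → skip
[2] flags=0010 CS?T → r4=0xd3
[3] flags=0010 VS?F → skip
[4] flags=0010 → (cmp)
[5] flags=0010 CS?T → r0=0xbf
[6] flags=0010 CS?T → r3=0xd8
[7] flags=0010 LE?F → skip
[8] flags=1001 → (cmp)
[9] flags=1001 CS?F → skip
[10] flags=1001 LS?T → r3=0xbb
[11] flags=1001 GE?T → r4=0x70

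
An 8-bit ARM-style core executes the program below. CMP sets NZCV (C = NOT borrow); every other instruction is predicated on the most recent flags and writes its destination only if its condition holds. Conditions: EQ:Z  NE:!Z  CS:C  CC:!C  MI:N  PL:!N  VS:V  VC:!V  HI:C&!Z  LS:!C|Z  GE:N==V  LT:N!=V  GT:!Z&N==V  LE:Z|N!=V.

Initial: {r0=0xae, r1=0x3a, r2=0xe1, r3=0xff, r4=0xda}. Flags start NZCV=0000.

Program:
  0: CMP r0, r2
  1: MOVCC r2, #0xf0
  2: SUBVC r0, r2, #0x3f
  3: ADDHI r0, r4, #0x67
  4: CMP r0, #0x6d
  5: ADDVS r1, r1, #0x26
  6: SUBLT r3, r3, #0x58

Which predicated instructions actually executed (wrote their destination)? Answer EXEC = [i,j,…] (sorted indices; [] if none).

0: ✓ CMP  NZCV=1000
1: ✓ MOVCC  r2←0xf0
2: ✓ SUBVC  r0←0xb1
3: · ADDHI
4: ✓ CMP  NZCV=0011
5: ✓ ADDVS  r1←0x60
6: ✓ SUBLT  r3←0xa7

EXEC = [1,2,5,6]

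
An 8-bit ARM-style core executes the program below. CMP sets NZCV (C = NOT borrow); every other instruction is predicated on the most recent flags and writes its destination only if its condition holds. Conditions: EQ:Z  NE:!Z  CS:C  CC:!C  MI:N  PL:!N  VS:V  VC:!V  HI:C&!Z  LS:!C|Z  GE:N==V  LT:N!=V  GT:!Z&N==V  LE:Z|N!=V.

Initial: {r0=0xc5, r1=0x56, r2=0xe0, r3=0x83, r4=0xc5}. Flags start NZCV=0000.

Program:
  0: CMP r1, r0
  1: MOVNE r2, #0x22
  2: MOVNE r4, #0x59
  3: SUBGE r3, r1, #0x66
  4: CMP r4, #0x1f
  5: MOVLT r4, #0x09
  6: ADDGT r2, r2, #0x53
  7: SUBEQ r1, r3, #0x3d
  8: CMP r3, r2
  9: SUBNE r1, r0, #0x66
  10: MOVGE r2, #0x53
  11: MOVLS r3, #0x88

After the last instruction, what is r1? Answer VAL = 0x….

[0] flags=1001 → (cmp)
[1] flags=1001 NE?T → r2=0x22
[2] flags=1001 NE?T → r4=0x59
[3] flags=1001 GE?T → r3=0xf0
[4] flags=0010 → (cmp)
[5] flags=0010 LT?F → skip
[6] flags=0010 GT?T → r2=0x75
[7] flags=0010 EQ?F → skip
[8] flags=0011 → (cmp)
[9] flags=0011 NE?T → r1=0x5f
[10] flags=0011 GE?F → skip
[11] flags=0011 LS?F → skip

VAL = 0x5f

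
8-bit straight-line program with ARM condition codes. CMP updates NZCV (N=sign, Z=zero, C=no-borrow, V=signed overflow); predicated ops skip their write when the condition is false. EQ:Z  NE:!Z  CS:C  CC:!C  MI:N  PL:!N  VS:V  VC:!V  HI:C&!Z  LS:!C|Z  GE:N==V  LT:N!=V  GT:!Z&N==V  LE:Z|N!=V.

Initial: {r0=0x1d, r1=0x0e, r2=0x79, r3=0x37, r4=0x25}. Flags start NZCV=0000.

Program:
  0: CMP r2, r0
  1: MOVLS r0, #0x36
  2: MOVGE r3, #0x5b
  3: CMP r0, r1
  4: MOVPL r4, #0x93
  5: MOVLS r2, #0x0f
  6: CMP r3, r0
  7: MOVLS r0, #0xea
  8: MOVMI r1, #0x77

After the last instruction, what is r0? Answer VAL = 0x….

VAL = 0x1d

0: ✓ CMP  NZCV=0010
1: · MOVLS
2: ✓ MOVGE  r3←0x5b
3: ✓ CMP  NZCV=0010
4: ✓ MOVPL  r4←0x93
5: · MOVLS
6: ✓ CMP  NZCV=0010
7: · MOVLS
8: · MOVMI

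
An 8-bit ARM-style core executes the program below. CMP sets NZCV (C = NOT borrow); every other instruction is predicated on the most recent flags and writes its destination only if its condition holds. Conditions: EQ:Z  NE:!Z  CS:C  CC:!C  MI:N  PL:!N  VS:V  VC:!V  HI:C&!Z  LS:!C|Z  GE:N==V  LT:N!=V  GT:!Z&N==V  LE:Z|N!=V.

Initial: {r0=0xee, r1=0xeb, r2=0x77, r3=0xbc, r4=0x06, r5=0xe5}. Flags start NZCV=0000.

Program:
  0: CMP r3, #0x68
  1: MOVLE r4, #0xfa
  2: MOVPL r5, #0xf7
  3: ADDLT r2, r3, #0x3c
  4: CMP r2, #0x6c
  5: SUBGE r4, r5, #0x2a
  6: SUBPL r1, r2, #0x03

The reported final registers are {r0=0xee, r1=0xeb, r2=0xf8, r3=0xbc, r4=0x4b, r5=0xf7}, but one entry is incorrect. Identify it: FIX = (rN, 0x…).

[0] flags=0011 → (cmp)
[1] flags=0011 LE?T → r4=0xfa
[2] flags=0011 PL?T → r5=0xf7
[3] flags=0011 LT?T → r2=0xf8
[4] flags=1010 → (cmp)
[5] flags=1010 GE?F → skip
[6] flags=1010 PL?F → skip

FIX = (r4, 0xfa)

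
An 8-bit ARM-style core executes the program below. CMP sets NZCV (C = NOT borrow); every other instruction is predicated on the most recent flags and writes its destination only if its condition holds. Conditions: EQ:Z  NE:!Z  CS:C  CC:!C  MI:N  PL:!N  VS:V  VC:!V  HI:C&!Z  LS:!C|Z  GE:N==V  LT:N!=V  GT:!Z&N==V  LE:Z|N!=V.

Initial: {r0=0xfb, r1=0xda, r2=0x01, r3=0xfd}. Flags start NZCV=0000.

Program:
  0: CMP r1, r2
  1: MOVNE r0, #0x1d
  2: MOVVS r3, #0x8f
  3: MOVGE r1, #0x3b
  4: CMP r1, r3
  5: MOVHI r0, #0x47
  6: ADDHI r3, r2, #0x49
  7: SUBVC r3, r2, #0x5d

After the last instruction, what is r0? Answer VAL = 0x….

0: ✓ CMP  NZCV=1010
1: ✓ MOVNE  r0←0x1d
2: · MOVVS
3: · MOVGE
4: ✓ CMP  NZCV=1000
5: · MOVHI
6: · ADDHI
7: ✓ SUBVC  r3←0xa4

VAL = 0x1d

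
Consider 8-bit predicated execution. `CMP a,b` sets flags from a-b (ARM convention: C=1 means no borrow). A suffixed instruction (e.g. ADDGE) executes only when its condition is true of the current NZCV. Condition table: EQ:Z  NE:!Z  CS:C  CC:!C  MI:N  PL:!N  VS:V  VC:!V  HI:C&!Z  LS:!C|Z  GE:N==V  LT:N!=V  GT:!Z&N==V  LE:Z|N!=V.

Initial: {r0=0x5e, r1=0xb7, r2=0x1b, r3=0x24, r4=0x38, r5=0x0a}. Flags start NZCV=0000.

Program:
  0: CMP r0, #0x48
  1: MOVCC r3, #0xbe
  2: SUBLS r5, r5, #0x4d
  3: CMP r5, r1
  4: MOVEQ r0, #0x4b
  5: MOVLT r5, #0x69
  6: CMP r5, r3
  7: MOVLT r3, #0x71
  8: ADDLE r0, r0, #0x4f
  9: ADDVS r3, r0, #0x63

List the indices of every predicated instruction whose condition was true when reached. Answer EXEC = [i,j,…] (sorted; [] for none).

0: ✓ CMP  NZCV=0010
1: · MOVCC
2: · SUBLS
3: ✓ CMP  NZCV=0000
4: · MOVEQ
5: · MOVLT
6: ✓ CMP  NZCV=1000
7: ✓ MOVLT  r3←0x71
8: ✓ ADDLE  r0←0xad
9: · ADDVS

EXEC = [7,8]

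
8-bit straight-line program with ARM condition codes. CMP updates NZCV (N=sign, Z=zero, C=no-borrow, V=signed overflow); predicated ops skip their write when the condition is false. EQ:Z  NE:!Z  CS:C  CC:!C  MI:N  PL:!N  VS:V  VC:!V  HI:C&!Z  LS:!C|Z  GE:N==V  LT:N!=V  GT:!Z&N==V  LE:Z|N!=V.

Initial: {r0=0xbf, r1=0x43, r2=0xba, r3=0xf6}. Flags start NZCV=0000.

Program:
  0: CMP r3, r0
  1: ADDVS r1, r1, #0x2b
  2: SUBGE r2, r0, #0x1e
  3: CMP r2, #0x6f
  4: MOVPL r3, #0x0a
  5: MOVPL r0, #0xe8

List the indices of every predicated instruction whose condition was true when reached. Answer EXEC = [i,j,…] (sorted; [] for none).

[0] flags=0010 → (cmp)
[1] flags=0010 VS?F → skip
[2] flags=0010 GE?T → r2=0xa1
[3] flags=0011 → (cmp)
[4] flags=0011 PL?T → r3=0x0a
[5] flags=0011 PL?T → r0=0xe8

EXEC = [2,4,5]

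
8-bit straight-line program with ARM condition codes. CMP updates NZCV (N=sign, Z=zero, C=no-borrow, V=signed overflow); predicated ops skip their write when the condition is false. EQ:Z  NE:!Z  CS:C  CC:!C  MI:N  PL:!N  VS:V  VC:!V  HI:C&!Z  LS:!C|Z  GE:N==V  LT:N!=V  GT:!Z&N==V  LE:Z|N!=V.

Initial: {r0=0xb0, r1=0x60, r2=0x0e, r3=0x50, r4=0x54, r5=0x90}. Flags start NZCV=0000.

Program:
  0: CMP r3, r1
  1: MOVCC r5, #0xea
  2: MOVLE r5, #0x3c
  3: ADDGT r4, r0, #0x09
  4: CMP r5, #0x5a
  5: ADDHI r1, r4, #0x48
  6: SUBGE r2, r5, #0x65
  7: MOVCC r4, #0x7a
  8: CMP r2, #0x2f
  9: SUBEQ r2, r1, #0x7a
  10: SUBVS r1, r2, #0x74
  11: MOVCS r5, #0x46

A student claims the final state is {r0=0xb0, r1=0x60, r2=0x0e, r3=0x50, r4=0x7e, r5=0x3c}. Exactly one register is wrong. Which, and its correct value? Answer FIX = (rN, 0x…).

[0] flags=1000 → (cmp)
[1] flags=1000 CC?T → r5=0xea
[2] flags=1000 LE?T → r5=0x3c
[3] flags=1000 GT?F → skip
[4] flags=1000 → (cmp)
[5] flags=1000 HI?F → skip
[6] flags=1000 GE?F → skip
[7] flags=1000 CC?T → r4=0x7a
[8] flags=1000 → (cmp)
[9] flags=1000 EQ?F → skip
[10] flags=1000 VS?F → skip
[11] flags=1000 CS?F → skip

FIX = (r4, 0x7a)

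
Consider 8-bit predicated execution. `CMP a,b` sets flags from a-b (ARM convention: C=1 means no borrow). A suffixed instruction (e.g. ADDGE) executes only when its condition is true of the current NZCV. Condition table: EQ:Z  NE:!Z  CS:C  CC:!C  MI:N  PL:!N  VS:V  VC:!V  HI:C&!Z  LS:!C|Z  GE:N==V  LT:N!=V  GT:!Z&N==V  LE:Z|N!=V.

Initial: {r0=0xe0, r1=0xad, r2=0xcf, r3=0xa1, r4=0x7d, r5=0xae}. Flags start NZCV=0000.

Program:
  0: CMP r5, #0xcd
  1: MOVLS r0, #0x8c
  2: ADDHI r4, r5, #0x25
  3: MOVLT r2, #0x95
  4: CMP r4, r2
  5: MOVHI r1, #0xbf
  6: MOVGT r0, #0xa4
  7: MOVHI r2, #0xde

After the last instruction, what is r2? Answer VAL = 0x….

0: ✓ CMP  NZCV=1000
1: ✓ MOVLS  r0←0x8c
2: · ADDHI
3: ✓ MOVLT  r2←0x95
4: ✓ CMP  NZCV=1001
5: · MOVHI
6: ✓ MOVGT  r0←0xa4
7: · MOVHI

VAL = 0x95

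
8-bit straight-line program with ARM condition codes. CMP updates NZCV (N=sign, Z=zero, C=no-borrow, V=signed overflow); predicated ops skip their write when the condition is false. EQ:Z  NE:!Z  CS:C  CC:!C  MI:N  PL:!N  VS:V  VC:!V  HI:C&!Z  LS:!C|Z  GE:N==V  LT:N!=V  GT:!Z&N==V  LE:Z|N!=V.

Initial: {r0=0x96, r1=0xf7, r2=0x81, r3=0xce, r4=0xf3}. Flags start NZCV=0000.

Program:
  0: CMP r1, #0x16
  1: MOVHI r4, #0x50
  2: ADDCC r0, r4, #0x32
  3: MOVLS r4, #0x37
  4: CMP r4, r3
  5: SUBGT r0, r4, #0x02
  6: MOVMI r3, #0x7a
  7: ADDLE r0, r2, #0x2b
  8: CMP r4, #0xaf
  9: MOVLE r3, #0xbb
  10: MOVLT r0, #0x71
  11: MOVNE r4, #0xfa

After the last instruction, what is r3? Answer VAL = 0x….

VAL = 0x7a

[0] flags=1010 → (cmp)
[1] flags=1010 HI?T → r4=0x50
[2] flags=1010 CC?F → skip
[3] flags=1010 LS?F → skip
[4] flags=1001 → (cmp)
[5] flags=1001 GT?T → r0=0x4e
[6] flags=1001 MI?T → r3=0x7a
[7] flags=1001 LE?F → skip
[8] flags=1001 → (cmp)
[9] flags=1001 LE?F → skip
[10] flags=1001 LT?F → skip
[11] flags=1001 NE?T → r4=0xfa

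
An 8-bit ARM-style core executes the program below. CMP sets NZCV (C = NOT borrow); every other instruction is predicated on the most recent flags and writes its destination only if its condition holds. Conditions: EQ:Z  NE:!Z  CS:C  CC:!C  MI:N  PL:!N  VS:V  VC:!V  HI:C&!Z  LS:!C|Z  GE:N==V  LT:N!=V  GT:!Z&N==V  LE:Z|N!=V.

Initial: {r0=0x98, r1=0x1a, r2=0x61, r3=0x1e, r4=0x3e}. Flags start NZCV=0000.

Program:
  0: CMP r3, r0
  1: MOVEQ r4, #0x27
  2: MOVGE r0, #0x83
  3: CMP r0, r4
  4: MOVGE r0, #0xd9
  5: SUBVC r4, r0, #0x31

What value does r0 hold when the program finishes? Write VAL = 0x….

[0] flags=1001 → (cmp)
[1] flags=1001 EQ?F → skip
[2] flags=1001 GE?T → r0=0x83
[3] flags=0011 → (cmp)
[4] flags=0011 GE?F → skip
[5] flags=0011 VC?F → skip

VAL = 0x83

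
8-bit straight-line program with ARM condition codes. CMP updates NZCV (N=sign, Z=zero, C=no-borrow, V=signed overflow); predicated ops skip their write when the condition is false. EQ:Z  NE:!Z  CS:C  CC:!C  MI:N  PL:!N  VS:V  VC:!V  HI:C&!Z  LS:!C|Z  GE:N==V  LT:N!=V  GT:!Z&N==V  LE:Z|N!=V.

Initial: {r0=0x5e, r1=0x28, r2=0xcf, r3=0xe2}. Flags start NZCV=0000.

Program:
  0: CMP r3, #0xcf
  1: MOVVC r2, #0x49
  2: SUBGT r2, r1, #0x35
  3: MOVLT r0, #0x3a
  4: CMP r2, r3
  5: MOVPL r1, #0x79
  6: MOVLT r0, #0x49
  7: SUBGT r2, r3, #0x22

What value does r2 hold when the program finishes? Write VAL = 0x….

0: ✓ CMP  NZCV=0010
1: ✓ MOVVC  r2←0x49
2: ✓ SUBGT  r2←0xf3
3: · MOVLT
4: ✓ CMP  NZCV=0010
5: ✓ MOVPL  r1←0x79
6: · MOVLT
7: ✓ SUBGT  r2←0xc0

VAL = 0xc0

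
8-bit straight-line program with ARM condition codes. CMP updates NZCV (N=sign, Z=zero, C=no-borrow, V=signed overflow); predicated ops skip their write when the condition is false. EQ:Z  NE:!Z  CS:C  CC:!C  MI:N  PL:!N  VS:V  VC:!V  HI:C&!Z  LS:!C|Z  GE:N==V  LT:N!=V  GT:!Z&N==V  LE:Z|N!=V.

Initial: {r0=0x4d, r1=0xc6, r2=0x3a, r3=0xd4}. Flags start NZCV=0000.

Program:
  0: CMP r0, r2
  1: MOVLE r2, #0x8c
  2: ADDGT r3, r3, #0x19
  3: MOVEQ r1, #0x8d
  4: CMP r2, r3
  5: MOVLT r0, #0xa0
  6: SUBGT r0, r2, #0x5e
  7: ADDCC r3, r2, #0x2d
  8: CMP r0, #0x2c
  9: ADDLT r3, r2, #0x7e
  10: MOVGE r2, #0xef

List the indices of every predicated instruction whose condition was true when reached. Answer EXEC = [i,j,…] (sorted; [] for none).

0: ✓ CMP  NZCV=0010
1: · MOVLE
2: ✓ ADDGT  r3←0xed
3: · MOVEQ
4: ✓ CMP  NZCV=0000
5: · MOVLT
6: ✓ SUBGT  r0←0xdc
7: ✓ ADDCC  r3←0x67
8: ✓ CMP  NZCV=1010
9: ✓ ADDLT  r3←0xb8
10: · MOVGE

EXEC = [2,6,7,9]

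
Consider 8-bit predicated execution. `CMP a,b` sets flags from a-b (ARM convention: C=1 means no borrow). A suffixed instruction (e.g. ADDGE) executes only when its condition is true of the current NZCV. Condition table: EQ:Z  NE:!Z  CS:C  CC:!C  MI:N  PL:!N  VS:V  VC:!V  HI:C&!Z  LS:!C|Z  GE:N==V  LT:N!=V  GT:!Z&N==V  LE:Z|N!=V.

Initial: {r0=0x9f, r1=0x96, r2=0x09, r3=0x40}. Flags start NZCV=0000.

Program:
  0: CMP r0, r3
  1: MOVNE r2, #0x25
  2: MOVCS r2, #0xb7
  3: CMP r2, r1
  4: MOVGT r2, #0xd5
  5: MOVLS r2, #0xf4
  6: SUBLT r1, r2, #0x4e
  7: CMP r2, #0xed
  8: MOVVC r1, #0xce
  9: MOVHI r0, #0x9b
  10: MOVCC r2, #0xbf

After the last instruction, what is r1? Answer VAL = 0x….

VAL = 0xce

[0] flags=0011 → (cmp)
[1] flags=0011 NE?T → r2=0x25
[2] flags=0011 CS?T → r2=0xb7
[3] flags=0010 → (cmp)
[4] flags=0010 GT?T → r2=0xd5
[5] flags=0010 LS?F → skip
[6] flags=0010 LT?F → skip
[7] flags=1000 → (cmp)
[8] flags=1000 VC?T → r1=0xce
[9] flags=1000 HI?F → skip
[10] flags=1000 CC?T → r2=0xbf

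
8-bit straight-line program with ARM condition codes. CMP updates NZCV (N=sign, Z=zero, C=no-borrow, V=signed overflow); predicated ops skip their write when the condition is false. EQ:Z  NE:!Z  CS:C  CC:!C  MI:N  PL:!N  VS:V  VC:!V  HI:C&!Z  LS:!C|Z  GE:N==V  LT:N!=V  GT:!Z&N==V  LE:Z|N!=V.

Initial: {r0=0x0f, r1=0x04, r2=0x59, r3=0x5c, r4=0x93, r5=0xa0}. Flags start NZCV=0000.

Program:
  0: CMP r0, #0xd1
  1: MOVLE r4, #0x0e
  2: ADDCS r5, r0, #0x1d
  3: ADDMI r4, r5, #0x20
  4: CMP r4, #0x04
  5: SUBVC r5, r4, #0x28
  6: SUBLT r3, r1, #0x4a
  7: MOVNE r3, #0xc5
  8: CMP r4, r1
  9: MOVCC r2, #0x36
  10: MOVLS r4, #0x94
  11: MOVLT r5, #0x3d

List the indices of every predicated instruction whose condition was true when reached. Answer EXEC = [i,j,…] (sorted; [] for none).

0: ✓ CMP  NZCV=0000
1: · MOVLE
2: · ADDCS
3: · ADDMI
4: ✓ CMP  NZCV=1010
5: ✓ SUBVC  r5←0x6b
6: ✓ SUBLT  r3←0xba
7: ✓ MOVNE  r3←0xc5
8: ✓ CMP  NZCV=1010
9: · MOVCC
10: · MOVLS
11: ✓ MOVLT  r5←0x3d

EXEC = [5,6,7,11]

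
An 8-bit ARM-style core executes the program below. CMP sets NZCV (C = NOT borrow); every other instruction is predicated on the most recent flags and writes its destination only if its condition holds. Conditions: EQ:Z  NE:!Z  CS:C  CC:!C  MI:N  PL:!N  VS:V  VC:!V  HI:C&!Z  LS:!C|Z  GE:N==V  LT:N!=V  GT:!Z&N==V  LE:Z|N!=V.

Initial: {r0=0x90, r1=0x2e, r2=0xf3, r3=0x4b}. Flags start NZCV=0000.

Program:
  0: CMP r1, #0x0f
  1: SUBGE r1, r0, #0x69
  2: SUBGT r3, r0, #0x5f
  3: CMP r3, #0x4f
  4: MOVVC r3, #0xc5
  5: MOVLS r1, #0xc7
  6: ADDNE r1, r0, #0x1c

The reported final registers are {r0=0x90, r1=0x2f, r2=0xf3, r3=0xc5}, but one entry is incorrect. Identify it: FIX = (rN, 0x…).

FIX = (r1, 0xac)

0: ✓ CMP  NZCV=0010
1: ✓ SUBGE  r1←0x27
2: ✓ SUBGT  r3←0x31
3: ✓ CMP  NZCV=1000
4: ✓ MOVVC  r3←0xc5
5: ✓ MOVLS  r1←0xc7
6: ✓ ADDNE  r1←0xac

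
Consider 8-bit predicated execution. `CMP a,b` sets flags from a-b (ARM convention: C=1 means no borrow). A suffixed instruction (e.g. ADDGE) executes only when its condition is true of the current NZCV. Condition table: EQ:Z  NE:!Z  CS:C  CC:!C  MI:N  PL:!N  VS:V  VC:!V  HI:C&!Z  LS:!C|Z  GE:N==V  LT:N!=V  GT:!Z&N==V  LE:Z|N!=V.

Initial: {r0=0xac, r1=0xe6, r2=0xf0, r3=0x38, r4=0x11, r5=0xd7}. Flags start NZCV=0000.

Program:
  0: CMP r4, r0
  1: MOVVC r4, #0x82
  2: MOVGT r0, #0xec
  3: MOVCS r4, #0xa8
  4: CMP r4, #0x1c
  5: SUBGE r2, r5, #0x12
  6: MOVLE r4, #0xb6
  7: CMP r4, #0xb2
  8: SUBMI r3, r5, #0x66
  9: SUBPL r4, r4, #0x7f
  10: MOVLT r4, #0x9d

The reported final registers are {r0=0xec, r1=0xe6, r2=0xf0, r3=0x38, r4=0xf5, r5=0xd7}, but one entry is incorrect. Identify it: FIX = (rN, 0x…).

FIX = (r4, 0x37)

0: ✓ CMP  NZCV=0000
1: ✓ MOVVC  r4←0x82
2: ✓ MOVGT  r0←0xec
3: · MOVCS
4: ✓ CMP  NZCV=0011
5: · SUBGE
6: ✓ MOVLE  r4←0xb6
7: ✓ CMP  NZCV=0010
8: · SUBMI
9: ✓ SUBPL  r4←0x37
10: · MOVLT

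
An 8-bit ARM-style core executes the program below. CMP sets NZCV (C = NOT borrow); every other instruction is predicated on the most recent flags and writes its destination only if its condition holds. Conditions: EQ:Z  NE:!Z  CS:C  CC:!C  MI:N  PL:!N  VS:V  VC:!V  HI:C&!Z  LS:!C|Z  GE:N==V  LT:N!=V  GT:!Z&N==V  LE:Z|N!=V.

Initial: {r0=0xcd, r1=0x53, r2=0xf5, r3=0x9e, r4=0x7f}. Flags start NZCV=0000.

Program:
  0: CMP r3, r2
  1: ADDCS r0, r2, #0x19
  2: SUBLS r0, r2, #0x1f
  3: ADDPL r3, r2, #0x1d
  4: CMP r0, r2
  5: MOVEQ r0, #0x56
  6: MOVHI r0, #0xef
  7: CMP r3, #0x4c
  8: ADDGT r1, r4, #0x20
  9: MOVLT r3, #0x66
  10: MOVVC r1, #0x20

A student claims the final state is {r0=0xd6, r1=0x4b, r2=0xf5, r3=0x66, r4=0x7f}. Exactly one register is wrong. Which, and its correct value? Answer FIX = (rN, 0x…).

0: ✓ CMP  NZCV=1000
1: · ADDCS
2: ✓ SUBLS  r0←0xd6
3: · ADDPL
4: ✓ CMP  NZCV=1000
5: · MOVEQ
6: · MOVHI
7: ✓ CMP  NZCV=0011
8: · ADDGT
9: ✓ MOVLT  r3←0x66
10: · MOVVC

FIX = (r1, 0x53)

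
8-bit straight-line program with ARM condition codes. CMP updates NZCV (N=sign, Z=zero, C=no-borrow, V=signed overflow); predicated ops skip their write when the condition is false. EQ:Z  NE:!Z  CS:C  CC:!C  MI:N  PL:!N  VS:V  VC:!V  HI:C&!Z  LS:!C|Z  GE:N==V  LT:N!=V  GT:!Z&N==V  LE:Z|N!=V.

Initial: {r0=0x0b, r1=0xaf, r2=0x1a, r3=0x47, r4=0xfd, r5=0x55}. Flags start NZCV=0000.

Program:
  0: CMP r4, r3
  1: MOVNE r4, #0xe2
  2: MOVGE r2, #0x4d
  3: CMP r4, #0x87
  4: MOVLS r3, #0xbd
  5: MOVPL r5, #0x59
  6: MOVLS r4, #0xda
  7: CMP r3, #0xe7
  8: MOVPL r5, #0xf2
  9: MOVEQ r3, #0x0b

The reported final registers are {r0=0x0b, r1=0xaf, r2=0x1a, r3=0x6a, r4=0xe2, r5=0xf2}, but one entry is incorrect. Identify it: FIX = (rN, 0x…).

[0] flags=1010 → (cmp)
[1] flags=1010 NE?T → r4=0xe2
[2] flags=1010 GE?F → skip
[3] flags=0010 → (cmp)
[4] flags=0010 LS?F → skip
[5] flags=0010 PL?T → r5=0x59
[6] flags=0010 LS?F → skip
[7] flags=0000 → (cmp)
[8] flags=0000 PL?T → r5=0xf2
[9] flags=0000 EQ?F → skip

FIX = (r3, 0x47)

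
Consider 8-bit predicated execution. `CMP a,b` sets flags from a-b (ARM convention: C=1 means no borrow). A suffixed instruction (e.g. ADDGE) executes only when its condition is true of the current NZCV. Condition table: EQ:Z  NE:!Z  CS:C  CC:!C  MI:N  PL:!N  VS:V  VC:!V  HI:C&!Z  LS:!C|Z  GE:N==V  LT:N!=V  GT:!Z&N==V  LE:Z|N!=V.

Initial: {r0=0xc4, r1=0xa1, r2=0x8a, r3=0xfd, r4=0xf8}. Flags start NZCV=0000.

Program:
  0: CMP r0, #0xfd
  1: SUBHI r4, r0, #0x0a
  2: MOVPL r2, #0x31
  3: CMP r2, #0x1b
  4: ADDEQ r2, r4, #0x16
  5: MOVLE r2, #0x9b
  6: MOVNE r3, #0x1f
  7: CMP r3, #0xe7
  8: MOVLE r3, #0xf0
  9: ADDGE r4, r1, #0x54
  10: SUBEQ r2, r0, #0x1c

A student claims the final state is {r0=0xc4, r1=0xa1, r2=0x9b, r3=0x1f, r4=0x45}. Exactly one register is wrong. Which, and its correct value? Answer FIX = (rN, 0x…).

FIX = (r4, 0xf5)

[0] flags=1000 → (cmp)
[1] flags=1000 HI?F → skip
[2] flags=1000 PL?F → skip
[3] flags=0011 → (cmp)
[4] flags=0011 EQ?F → skip
[5] flags=0011 LE?T → r2=0x9b
[6] flags=0011 NE?T → r3=0x1f
[7] flags=0000 → (cmp)
[8] flags=0000 LE?F → skip
[9] flags=0000 GE?T → r4=0xf5
[10] flags=0000 EQ?F → skip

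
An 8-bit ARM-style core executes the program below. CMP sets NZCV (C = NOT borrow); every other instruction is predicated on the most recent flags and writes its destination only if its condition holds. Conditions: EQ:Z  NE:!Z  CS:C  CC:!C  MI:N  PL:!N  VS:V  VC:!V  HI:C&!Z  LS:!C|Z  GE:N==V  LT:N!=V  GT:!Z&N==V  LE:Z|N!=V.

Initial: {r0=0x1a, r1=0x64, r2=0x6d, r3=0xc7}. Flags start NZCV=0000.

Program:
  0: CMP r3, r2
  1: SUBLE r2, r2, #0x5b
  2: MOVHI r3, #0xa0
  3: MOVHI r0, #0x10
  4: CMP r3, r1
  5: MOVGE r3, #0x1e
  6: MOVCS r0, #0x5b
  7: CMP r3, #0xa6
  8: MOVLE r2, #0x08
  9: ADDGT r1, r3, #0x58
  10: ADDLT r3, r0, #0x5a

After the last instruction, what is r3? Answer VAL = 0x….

VAL = 0xb5

0: ✓ CMP  NZCV=0011
1: ✓ SUBLE  r2←0x12
2: ✓ MOVHI  r3←0xa0
3: ✓ MOVHI  r0←0x10
4: ✓ CMP  NZCV=0011
5: · MOVGE
6: ✓ MOVCS  r0←0x5b
7: ✓ CMP  NZCV=1000
8: ✓ MOVLE  r2←0x08
9: · ADDGT
10: ✓ ADDLT  r3←0xb5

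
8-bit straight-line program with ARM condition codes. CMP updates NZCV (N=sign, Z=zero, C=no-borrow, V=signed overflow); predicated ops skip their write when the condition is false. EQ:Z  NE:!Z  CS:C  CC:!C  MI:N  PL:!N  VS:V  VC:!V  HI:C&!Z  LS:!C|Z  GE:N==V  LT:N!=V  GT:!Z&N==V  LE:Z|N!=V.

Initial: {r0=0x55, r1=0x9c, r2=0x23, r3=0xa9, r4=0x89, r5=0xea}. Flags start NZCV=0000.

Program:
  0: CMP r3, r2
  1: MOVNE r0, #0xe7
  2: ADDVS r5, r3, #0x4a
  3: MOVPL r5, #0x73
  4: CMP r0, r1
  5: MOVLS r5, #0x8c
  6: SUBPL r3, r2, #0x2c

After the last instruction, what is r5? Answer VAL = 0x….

VAL = 0xea

[0] flags=1010 → (cmp)
[1] flags=1010 NE?T → r0=0xe7
[2] flags=1010 VS?F → skip
[3] flags=1010 PL?F → skip
[4] flags=0010 → (cmp)
[5] flags=0010 LS?F → skip
[6] flags=0010 PL?T → r3=0xf7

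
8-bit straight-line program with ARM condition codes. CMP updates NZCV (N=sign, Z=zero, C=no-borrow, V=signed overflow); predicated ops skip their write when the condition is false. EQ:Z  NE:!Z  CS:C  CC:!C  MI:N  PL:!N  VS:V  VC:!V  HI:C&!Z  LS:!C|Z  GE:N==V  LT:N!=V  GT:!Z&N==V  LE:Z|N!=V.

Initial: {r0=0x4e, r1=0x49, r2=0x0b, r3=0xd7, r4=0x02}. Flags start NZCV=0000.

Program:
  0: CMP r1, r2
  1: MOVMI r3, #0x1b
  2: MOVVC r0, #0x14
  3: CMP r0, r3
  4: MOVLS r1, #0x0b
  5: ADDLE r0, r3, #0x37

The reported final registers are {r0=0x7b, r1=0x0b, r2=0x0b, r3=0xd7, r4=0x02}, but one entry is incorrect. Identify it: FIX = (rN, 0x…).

0: ✓ CMP  NZCV=0010
1: · MOVMI
2: ✓ MOVVC  r0←0x14
3: ✓ CMP  NZCV=0000
4: ✓ MOVLS  r1←0x0b
5: · ADDLE

FIX = (r0, 0x14)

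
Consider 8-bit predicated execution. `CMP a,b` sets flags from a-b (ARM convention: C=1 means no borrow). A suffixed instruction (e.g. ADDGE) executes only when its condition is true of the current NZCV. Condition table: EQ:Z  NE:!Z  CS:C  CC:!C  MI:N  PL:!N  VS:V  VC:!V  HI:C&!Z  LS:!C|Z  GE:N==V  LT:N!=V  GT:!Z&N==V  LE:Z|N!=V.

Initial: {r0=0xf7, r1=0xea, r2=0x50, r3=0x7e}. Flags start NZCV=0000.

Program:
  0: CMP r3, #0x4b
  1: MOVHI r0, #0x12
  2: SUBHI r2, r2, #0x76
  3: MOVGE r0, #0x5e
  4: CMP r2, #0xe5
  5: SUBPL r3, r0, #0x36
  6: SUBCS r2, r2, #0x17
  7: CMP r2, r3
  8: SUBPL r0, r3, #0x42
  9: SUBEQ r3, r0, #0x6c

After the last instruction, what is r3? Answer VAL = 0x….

VAL = 0x7e

0: ✓ CMP  NZCV=0010
1: ✓ MOVHI  r0←0x12
2: ✓ SUBHI  r2←0xda
3: ✓ MOVGE  r0←0x5e
4: ✓ CMP  NZCV=1000
5: · SUBPL
6: · SUBCS
7: ✓ CMP  NZCV=0011
8: ✓ SUBPL  r0←0x3c
9: · SUBEQ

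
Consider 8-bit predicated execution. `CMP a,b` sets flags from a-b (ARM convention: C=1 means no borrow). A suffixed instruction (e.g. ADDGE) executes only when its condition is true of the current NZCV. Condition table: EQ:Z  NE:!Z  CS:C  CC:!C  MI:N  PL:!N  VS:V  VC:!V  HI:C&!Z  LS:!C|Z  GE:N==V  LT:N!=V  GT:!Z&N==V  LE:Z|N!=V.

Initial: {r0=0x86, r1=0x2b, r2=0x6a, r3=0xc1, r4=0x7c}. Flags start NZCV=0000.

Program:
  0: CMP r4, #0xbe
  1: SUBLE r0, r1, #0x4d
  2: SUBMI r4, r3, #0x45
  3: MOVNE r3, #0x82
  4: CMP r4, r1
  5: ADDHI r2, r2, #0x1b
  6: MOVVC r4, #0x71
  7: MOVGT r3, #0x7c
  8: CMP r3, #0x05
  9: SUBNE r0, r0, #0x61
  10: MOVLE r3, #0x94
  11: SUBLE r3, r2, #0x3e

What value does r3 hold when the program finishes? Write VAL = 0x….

0: ✓ CMP  NZCV=1001
1: · SUBLE
2: ✓ SUBMI  r4←0x7c
3: ✓ MOVNE  r3←0x82
4: ✓ CMP  NZCV=0010
5: ✓ ADDHI  r2←0x85
6: ✓ MOVVC  r4←0x71
7: ✓ MOVGT  r3←0x7c
8: ✓ CMP  NZCV=0010
9: ✓ SUBNE  r0←0x25
10: · MOVLE
11: · SUBLE

VAL = 0x7c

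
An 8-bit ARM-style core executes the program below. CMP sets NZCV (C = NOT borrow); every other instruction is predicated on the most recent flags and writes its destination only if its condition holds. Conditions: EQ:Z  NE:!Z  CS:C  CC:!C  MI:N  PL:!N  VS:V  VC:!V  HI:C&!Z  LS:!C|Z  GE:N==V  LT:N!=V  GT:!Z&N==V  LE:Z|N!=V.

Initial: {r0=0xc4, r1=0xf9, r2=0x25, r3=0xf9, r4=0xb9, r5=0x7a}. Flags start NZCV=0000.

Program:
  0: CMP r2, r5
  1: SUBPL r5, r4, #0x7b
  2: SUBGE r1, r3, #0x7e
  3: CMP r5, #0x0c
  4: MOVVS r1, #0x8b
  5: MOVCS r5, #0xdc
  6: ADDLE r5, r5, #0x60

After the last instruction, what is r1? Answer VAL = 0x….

0: ✓ CMP  NZCV=1000
1: · SUBPL
2: · SUBGE
3: ✓ CMP  NZCV=0010
4: · MOVVS
5: ✓ MOVCS  r5←0xdc
6: · ADDLE

VAL = 0xf9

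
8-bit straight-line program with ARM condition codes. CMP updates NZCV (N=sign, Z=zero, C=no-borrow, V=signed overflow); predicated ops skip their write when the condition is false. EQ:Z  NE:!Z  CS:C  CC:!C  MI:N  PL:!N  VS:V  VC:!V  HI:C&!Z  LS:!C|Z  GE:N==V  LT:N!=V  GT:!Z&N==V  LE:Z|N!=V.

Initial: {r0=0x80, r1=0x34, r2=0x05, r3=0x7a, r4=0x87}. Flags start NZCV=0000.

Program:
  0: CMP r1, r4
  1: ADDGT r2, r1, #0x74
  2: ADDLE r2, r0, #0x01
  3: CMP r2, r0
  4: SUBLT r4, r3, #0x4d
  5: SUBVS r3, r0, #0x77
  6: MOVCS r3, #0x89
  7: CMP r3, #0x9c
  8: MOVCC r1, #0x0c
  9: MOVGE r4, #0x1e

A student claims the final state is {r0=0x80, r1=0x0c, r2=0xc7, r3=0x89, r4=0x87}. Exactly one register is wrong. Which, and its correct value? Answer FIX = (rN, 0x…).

[0] flags=1001 → (cmp)
[1] flags=1001 GT?T → r2=0xa8
[2] flags=1001 LE?F → skip
[3] flags=0010 → (cmp)
[4] flags=0010 LT?F → skip
[5] flags=0010 VS?F → skip
[6] flags=0010 CS?T → r3=0x89
[7] flags=1000 → (cmp)
[8] flags=1000 CC?T → r1=0x0c
[9] flags=1000 GE?F → skip

FIX = (r2, 0xa8)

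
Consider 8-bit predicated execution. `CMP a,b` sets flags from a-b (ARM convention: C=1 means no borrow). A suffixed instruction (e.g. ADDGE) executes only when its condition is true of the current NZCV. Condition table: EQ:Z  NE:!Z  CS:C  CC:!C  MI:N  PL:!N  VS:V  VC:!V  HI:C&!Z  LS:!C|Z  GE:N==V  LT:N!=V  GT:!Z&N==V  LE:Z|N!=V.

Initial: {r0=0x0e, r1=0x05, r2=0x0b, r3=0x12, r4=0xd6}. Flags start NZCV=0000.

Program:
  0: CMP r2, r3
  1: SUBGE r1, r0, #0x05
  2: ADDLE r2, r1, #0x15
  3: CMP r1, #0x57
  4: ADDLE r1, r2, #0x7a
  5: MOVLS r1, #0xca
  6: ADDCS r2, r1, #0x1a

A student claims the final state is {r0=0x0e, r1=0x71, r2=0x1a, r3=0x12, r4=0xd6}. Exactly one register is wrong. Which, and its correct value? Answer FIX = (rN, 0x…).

FIX = (r1, 0xca)

[0] flags=1000 → (cmp)
[1] flags=1000 GE?F → skip
[2] flags=1000 LE?T → r2=0x1a
[3] flags=1000 → (cmp)
[4] flags=1000 LE?T → r1=0x94
[5] flags=1000 LS?T → r1=0xca
[6] flags=1000 CS?F → skip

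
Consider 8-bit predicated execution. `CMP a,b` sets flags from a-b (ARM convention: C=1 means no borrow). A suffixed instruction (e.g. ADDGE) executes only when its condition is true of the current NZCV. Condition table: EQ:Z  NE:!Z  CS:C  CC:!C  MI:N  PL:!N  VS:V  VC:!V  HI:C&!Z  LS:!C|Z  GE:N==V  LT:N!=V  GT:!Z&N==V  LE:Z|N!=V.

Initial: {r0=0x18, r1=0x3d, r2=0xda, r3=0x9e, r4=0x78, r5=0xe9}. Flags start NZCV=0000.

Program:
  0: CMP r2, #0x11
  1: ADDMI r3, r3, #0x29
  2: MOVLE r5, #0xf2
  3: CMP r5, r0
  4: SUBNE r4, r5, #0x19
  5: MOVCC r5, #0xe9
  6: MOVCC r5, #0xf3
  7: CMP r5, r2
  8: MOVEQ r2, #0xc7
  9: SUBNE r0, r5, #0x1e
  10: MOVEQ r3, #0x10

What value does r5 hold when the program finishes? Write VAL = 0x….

VAL = 0xf2

[0] flags=1010 → (cmp)
[1] flags=1010 MI?T → r3=0xc7
[2] flags=1010 LE?T → r5=0xf2
[3] flags=1010 → (cmp)
[4] flags=1010 NE?T → r4=0xd9
[5] flags=1010 CC?F → skip
[6] flags=1010 CC?F → skip
[7] flags=0010 → (cmp)
[8] flags=0010 EQ?F → skip
[9] flags=0010 NE?T → r0=0xd4
[10] flags=0010 EQ?F → skip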